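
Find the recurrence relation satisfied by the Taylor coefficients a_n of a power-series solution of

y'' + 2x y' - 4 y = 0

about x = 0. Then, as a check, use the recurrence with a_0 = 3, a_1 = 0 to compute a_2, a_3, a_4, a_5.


Substitute y = sum_n a_n x^n.
y''(x) has coefficient (n+2)(n+1) a_{n+2} at x^n;
2 x y'(x) has coefficient 2 n a_n at x^n (shift);
-4 y(x) has coefficient -4 a_n at x^n.
Matching x^n: (n+2)(n+1) a_{n+2} + (2n - 4) a_n = 0.
Thus a_{n+2} = (-2n + 4) / ((n+1)(n+2)) * a_n.

Check with a_0 = 3, a_1 = 0 (apply the recurrence for n = 0, 1, 2, 3): a_0 = 3, a_1 = 0, a_2 = 6, a_3 = 0, a_4 = 0, a_5 = 0.

a_(n+2) = (-2n + 4) / ((n+1)(n+2)) * a_n; check: a_0 = 3, a_1 = 0, a_2 = 6, a_3 = 0, a_4 = 0, a_5 = 0


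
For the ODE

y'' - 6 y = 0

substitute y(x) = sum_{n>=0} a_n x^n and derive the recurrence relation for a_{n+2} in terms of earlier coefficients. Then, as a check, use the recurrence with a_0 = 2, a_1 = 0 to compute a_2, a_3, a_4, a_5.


Substitute y = sum_n a_n x^n into y'' + (const) y = 0.
y''(x) = sum_{n>=0} (n+2)(n+1) a_{n+2} x^n.
The ODE becomes sum_n [(n+2)(n+1) a_{n+2} - 6 a_n] x^n = 0.
Setting each coefficient to zero gives the recurrence:
  (n+2)(n+1) a_{n+2} - 6 a_n = 0,
  a_{n+2} = 6 / ((n+1)(n+2)) a_n.

Check with a_0 = 2, a_1 = 0 (apply the recurrence for n = 0, 1, 2, 3): a_0 = 2, a_1 = 0, a_2 = 6, a_3 = 0, a_4 = 3, a_5 = 0.

a_{n+2} = 6/((n+1)(n+2)) * a_n; check: a_0 = 2, a_1 = 0, a_2 = 6, a_3 = 0, a_4 = 3, a_5 = 0


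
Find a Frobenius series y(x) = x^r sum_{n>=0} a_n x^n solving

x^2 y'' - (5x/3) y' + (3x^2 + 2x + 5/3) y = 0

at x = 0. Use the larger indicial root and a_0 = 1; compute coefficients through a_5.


Write in Frobenius form y'' + (p(x)/x) y' + (q(x)/x^2) y = 0:
  p(x) = -5/3,  q(x) = 3x^2 + 2x + 5/3.
Indicial equation: r(r-1) + (-5/3) r + (5/3) = 0 -> roots r_1 = 5/3, r_2 = 1.
Take r = r_1 = 5/3. Let y(x) = x^r sum_{n>=0} a_n x^n with a_0 = 1.
Substitute y = x^r sum a_n x^n and match x^{r+n}. The recurrence is
  D(n) a_n + 2 a_{n-1} + 3 a_{n-2} = 0,  where D(n) = (r+n)(r+n-1) + (-5/3)(r+n) + (5/3).
  a_n = [-2 a_{n-1} - 3 a_{n-2}] / D(n).
Since the indicial polynomial factors as (r - r_1)(r - r_2), D(n) = (r_1 + n - r_1)(r_1 + n - r_2) = n(n + 2/3).
Evaluating step by step (a_0 = 1):
  n = 1: D(1) = 1(1 + 2/3) = 5/3; numerator = -2(1) = -2; a_1 = (-2)/(5/3) = -6/5
  n = 2: D(2) = 2(2 + 2/3) = 16/3; numerator = -2(-6/5) - 3(1) = -3/5; a_2 = (-3/5)/(16/3) = -9/80
  n = 3: D(3) = 3(3 + 2/3) = 11; numerator = -2(-9/80) - 3(-6/5) = 153/40; a_3 = (153/40)/(11) = 153/440
  n = 4: D(4) = 4(4 + 2/3) = 56/3; numerator = -2(153/440) - 3(-9/80) = -63/176; a_4 = (-63/176)/(56/3) = -27/1408
  n = 5: D(5) = 5(5 + 2/3) = 85/3; numerator = -2(-27/1408) - 3(153/440) = -3537/3520; a_5 = (-3537/3520)/(85/3) = -10611/299200

r = 5/3; a_0 = 1; a_1 = -6/5; a_2 = -9/80; a_3 = 153/440; a_4 = -27/1408; a_5 = -10611/299200


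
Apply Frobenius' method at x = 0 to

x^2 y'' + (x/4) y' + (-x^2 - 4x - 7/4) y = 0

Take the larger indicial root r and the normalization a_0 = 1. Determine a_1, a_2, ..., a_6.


Write in Frobenius form y'' + (p(x)/x) y' + (q(x)/x^2) y = 0:
  p(x) = 1/4,  q(x) = -x^2 - 4x - 7/4.
Indicial equation: r(r-1) + (1/4) r + (-7/4) = 0 -> roots r_1 = 7/4, r_2 = -1.
Take r = r_1 = 7/4. Let y(x) = x^r sum_{n>=0} a_n x^n with a_0 = 1.
Substitute y = x^r sum a_n x^n and match x^{r+n}. The recurrence is
  D(n) a_n - 4 a_{n-1} - 1 a_{n-2} = 0,  where D(n) = (r+n)(r+n-1) + (1/4)(r+n) + (-7/4).
  a_n = [4 a_{n-1} + 1 a_{n-2}] / D(n).
Since the indicial polynomial factors as (r - r_1)(r - r_2), D(n) = (r_1 + n - r_1)(r_1 + n - r_2) = n(n + 11/4).
Evaluating step by step (a_0 = 1):
  n = 1: D(1) = 1(1 + 11/4) = 15/4; numerator = 4(1) = 4; a_1 = (4)/(15/4) = 16/15
  n = 2: D(2) = 2(2 + 11/4) = 19/2; numerator = 4(16/15) + 1(1) = 79/15; a_2 = (79/15)/(19/2) = 158/285
  n = 3: D(3) = 3(3 + 11/4) = 69/4; numerator = 4(158/285) + 1(16/15) = 312/95; a_3 = (312/95)/(69/4) = 416/2185
  n = 4: D(4) = 4(4 + 11/4) = 27; numerator = 4(416/2185) + 1(158/285) = 454/345; a_4 = (454/345)/(27) = 454/9315
  n = 5: D(5) = 5(5 + 11/4) = 155/4; numerator = 4(454/9315) + 1(416/2185) = 13640/35397; a_5 = (13640/35397)/(155/4) = 352/35397
  n = 6: D(6) = 6(6 + 11/4) = 105/2; numerator = 4(352/35397) + 1(454/9315) = 5222/58995; a_6 = (5222/58995)/(105/2) = 1492/884925

r = 7/4; a_0 = 1; a_1 = 16/15; a_2 = 158/285; a_3 = 416/2185; a_4 = 454/9315; a_5 = 352/35397; a_6 = 1492/884925


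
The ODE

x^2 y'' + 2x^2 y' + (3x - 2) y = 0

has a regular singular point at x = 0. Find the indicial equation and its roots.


Divide by x^2 to reach normal form y'' + P_1(x) y' + P_2(x) y = 0 with P_1(x) = 2 and P_2(x) = 3/x - 2/x^2.
x = 0 is a singular point because the y-coefficient 3/x - 2/x^2 has a pole at x = 0.
It is a regular singular point because x P_1(x) = p(x) = 2x and x^2 P_2(x) = q(x) = 3x - 2 are polynomials, hence analytic at x = 0.
p(0) = 0,  q(0) = -2.
Indicial equation: r(r-1) + p(0) r + q(0) = 0, i.e. r^2 + (p(0) - 1) r + q(0) = 0, i.e. r^2 - 1 r - 2 = 0.
Discriminant: (-1)^2 - 4(-2) = 9, so r = (1 ± 3)/2.
Solving: r_1 = 2, r_2 = -1.

indicial: r^2 - 1 r - 2 = 0; roots r_1 = 2, r_2 = -1


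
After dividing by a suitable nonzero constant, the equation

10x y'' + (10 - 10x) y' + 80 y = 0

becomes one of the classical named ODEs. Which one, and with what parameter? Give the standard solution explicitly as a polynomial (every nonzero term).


All three coefficients share the factor 10; dividing through by 10 gives  x y'' + (1 - x) y' + 8 y = 0.
This matches the Laguerre equation x y'' + (1 - x) y' + n y = 0 with n = 8; the polynomial solution is L_8(x).
With y = sum_k a_k x^k, matching x^k gives (k+1)k a_{k+1} + (k+1) a_{k+1} - k a_k + n a_k = 0, i.e. (k+1)^2 a_{k+1} = (k - n) a_k = (k - 8) a_k. The right side vanishes at k = 8, so the series terminates at degree 8.
Standard normalization L_n(0) = 1 gives a_0 = 1. Work upward with a_{k+1} = (k - 8) a_k / (k+1)^2:
  a_1 = (0 - 8)(1) / 1^2 = -8/1 = -8
  a_2 = (1 - 8)(-8) / 2^2 = 56/4 = 14
  a_3 = (2 - 8)(14) / 3^2 = -84/9 = -28/3
  a_4 = (3 - 8)(-28/3) / 4^2 = (140/3)/16 = 35/12
  a_5 = (4 - 8)(35/12) / 5^2 = (-35/3)/25 = -7/15
  a_6 = (5 - 8)(-7/15) / 6^2 = (7/5)/36 = 7/180
  a_7 = (6 - 8)(7/180) / 7^2 = (-7/90)/49 = -1/630
  a_8 = (7 - 8)(-1/630) / 8^2 = (1/630)/64 = 1/40320
Hence L_8(x) = x^8/40320 - x^7/630 + 7 x^6/180 - 7 x^5/15 + 35 x^4/12 - 28 x^3/3 + 14 x^2 - 8 x + 1.

L_8(x); series = x^8/40320 - x^7/630 + 7 x^6/180 - 7 x^5/15 + 35 x^4/12 - 28 x^3/3 + 14 x^2 - 8 x + 1


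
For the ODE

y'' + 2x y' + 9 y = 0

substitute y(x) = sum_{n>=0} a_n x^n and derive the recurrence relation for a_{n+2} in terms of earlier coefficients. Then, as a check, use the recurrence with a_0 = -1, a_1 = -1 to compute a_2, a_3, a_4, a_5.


Substitute y = sum_n a_n x^n.
y''(x) has coefficient (n+2)(n+1) a_{n+2} at x^n;
2 x y'(x) has coefficient 2 n a_n at x^n (shift);
9 y(x) has coefficient 9 a_n at x^n.
Matching x^n: (n+2)(n+1) a_{n+2} + (2n + 9) a_n = 0.
Thus a_{n+2} = (-2n - 9) / ((n+1)(n+2)) * a_n.

Check with a_0 = -1, a_1 = -1 (apply the recurrence for n = 0, 1, 2, 3): a_0 = -1, a_1 = -1, a_2 = 9/2, a_3 = 11/6, a_4 = -39/8, a_5 = -11/8.

a_(n+2) = (-2n - 9) / ((n+1)(n+2)) * a_n; check: a_0 = -1, a_1 = -1, a_2 = 9/2, a_3 = 11/6, a_4 = -39/8, a_5 = -11/8


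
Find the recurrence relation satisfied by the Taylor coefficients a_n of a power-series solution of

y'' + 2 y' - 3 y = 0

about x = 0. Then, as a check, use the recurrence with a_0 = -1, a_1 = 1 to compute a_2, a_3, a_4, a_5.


Substitute y = sum_n a_n x^n.
y''(x) has coefficient (n+2)(n+1) a_{n+2} at x^n;
2 y'(x) has coefficient 2 (n+1) a_{n+1} at x^n;
-3 y(x) has coefficient -3 a_n at x^n.
Matching x^n: (n+2)(n+1) a_{n+2} + 2 (n+1) a_{n+1} - 3 a_n = 0.
Thus a_{n+2} = [-2 (n+1) a_{n+1} + 3 a_n] / ((n+1)(n+2)).

Check with a_0 = -1, a_1 = 1 (apply the recurrence for n = 0, 1, 2, 3): a_0 = -1, a_1 = 1, a_2 = -5/2, a_3 = 13/6, a_4 = -41/24, a_5 = 121/120.

a_(n+2) = [-2 (n+1) a_(n+1) + 3 a_n] / ((n+1)(n+2)); check: a_0 = -1, a_1 = 1, a_2 = -5/2, a_3 = 13/6, a_4 = -41/24, a_5 = 121/120


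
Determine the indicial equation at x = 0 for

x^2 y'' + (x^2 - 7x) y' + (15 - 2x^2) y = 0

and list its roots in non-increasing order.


Divide by x^2 to reach normal form y'' + P_1(x) y' + P_2(x) y = 0 with P_1(x) = 1 - 7/x and P_2(x) = -2 + 15/x^2.
x = 0 is a singular point because the y'-coefficient 1 - 7/x has a pole at x = 0 and the y-coefficient -2 + 15/x^2 has a pole at x = 0.
It is a regular singular point because x P_1(x) = p(x) = x - 7 and x^2 P_2(x) = q(x) = 15 - 2x^2 are polynomials, hence analytic at x = 0.
p(0) = -7,  q(0) = 15.
Indicial equation: r(r-1) + p(0) r + q(0) = 0, i.e. r^2 + (p(0) - 1) r + q(0) = 0, i.e. r^2 - 8 r + 15 = 0.
Discriminant: (-8)^2 - 4(15) = 4, so r = (8 ± 2)/2.
Solving: r_1 = 5, r_2 = 3.

indicial: r^2 - 8 r + 15 = 0; roots r_1 = 5, r_2 = 3


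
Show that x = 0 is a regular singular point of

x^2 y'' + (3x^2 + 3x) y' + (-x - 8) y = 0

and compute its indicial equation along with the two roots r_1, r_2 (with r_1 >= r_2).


Divide by x^2 to reach normal form y'' + P_1(x) y' + P_2(x) y = 0 with P_1(x) = 3 + 3/x and P_2(x) = -1/x - 8/x^2.
x = 0 is a singular point because the y'-coefficient 3 + 3/x has a pole at x = 0 and the y-coefficient -1/x - 8/x^2 has a pole at x = 0.
It is a regular singular point because x P_1(x) = p(x) = 3x + 3 and x^2 P_2(x) = q(x) = -x - 8 are polynomials, hence analytic at x = 0.
p(0) = 3,  q(0) = -8.
Indicial equation: r(r-1) + p(0) r + q(0) = 0, i.e. r^2 + (p(0) - 1) r + q(0) = 0, i.e. r^2 + 2 r - 8 = 0.
Discriminant: (2)^2 - 4(-8) = 36, so r = (-2 ± 6)/2.
Solving: r_1 = 2, r_2 = -4.

indicial: r^2 + 2 r - 8 = 0; roots r_1 = 2, r_2 = -4


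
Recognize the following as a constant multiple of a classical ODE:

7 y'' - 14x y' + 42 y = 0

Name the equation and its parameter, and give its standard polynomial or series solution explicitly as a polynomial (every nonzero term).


All three coefficients share the factor 7; dividing through by 7 gives  y'' - 2x y' + 6 y = 0.
This matches the Hermite equation y'' - 2x y' + 2n y = 0 with 2n = 6, so n = 3; the polynomial solution is H_3(x).
With y = sum_k a_k x^k, matching x^k gives (k+2)(k+1) a_{k+2} = 2(k - n) a_k = 2(k - 3) a_k. The right side vanishes at k = 3, so the series with the parity of 3 terminates at degree 3.
Standard normalization: leading coefficient of H_n is 2^n, so a_3 = 2^3 = 8. Work downward with a_k = (k+1)(k+2) a_{k+2} / (2(k - n)):
  a_1 = (2)(3)(8) / (2(1 - 3)) = 48/(-4) = -12
Hence H_3(x) = 8 x^3 - 12 x.

H_3(x); series = 8 x^3 - 12 x


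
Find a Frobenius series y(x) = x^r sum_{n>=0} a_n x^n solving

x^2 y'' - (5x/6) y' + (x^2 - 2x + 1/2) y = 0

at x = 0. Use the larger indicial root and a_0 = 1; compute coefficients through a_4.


Write in Frobenius form y'' + (p(x)/x) y' + (q(x)/x^2) y = 0:
  p(x) = -5/6,  q(x) = x^2 - 2x + 1/2.
Indicial equation: r(r-1) + (-5/6) r + (1/2) = 0 -> roots r_1 = 3/2, r_2 = 1/3.
Take r = r_1 = 3/2. Let y(x) = x^r sum_{n>=0} a_n x^n with a_0 = 1.
Substitute y = x^r sum a_n x^n and match x^{r+n}. The recurrence is
  D(n) a_n - 2 a_{n-1} + 1 a_{n-2} = 0,  where D(n) = (r+n)(r+n-1) + (-5/6)(r+n) + (1/2).
  a_n = [2 a_{n-1} - 1 a_{n-2}] / D(n).
Since the indicial polynomial factors as (r - r_1)(r - r_2), D(n) = (r_1 + n - r_1)(r_1 + n - r_2) = n(n + 7/6).
Evaluating step by step (a_0 = 1):
  n = 1: D(1) = 1(1 + 7/6) = 13/6; numerator = 2(1) = 2; a_1 = (2)/(13/6) = 12/13
  n = 2: D(2) = 2(2 + 7/6) = 19/3; numerator = 2(12/13) - 1(1) = 11/13; a_2 = (11/13)/(19/3) = 33/247
  n = 3: D(3) = 3(3 + 7/6) = 25/2; numerator = 2(33/247) - 1(12/13) = -162/247; a_3 = (-162/247)/(25/2) = -324/6175
  n = 4: D(4) = 4(4 + 7/6) = 62/3; numerator = 2(-324/6175) - 1(33/247) = -1473/6175; a_4 = (-1473/6175)/(62/3) = -4419/382850

r = 3/2; a_0 = 1; a_1 = 12/13; a_2 = 33/247; a_3 = -324/6175; a_4 = -4419/382850


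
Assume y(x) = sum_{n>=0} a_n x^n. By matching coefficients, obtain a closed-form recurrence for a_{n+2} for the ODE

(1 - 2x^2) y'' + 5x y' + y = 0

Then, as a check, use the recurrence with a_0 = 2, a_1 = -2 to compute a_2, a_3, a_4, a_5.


Substitute y = sum_n a_n x^n.
(1 - 2 x^2) y'' contributes (n+2)(n+1) a_{n+2} - 2 n(n-1) a_n at x^n.
5 x y'(x) contributes 5 n a_n at x^n.
y(x) contributes 1 a_n at x^n.
Matching x^n: (n+2)(n+1) a_{n+2} + (-2 n(n-1) + 5 n + 1) a_n = 0.
Thus a_{n+2} = (2 n(n-1) - 5 n - 1) / ((n+1)(n+2)) * a_n.

Check with a_0 = 2, a_1 = -2 (apply the recurrence for n = 0, 1, 2, 3): a_0 = 2, a_1 = -2, a_2 = -1, a_3 = 2, a_4 = 7/12, a_5 = -2/5.

a_(n+2) = (2 n(n-1) - 5 n - 1) / ((n+1)(n+2)) * a_n; check: a_0 = 2, a_1 = -2, a_2 = -1, a_3 = 2, a_4 = 7/12, a_5 = -2/5


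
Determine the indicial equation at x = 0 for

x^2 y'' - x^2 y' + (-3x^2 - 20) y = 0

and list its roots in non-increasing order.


Divide by x^2 to reach normal form y'' + P_1(x) y' + P_2(x) y = 0 with P_1(x) = -1 and P_2(x) = -3 - 20/x^2.
x = 0 is a singular point because the y-coefficient -3 - 20/x^2 has a pole at x = 0.
It is a regular singular point because x P_1(x) = p(x) = -x and x^2 P_2(x) = q(x) = -3x^2 - 20 are polynomials, hence analytic at x = 0.
p(0) = 0,  q(0) = -20.
Indicial equation: r(r-1) + p(0) r + q(0) = 0, i.e. r^2 + (p(0) - 1) r + q(0) = 0, i.e. r^2 - 1 r - 20 = 0.
Discriminant: (-1)^2 - 4(-20) = 81, so r = (1 ± 9)/2.
Solving: r_1 = 5, r_2 = -4.

indicial: r^2 - 1 r - 20 = 0; roots r_1 = 5, r_2 = -4


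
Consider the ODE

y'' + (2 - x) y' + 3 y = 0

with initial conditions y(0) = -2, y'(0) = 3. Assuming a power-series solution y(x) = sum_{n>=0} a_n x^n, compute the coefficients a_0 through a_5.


Ansatz: y(x) = sum_{n>=0} a_n x^n, so y'(x) = sum_{n>=1} n a_n x^(n-1) and y''(x) = sum_{n>=2} n(n-1) a_n x^(n-2).
Substitute into P(x) y'' + Q(x) y' + R(x) y = 0 with P(x) = 1, Q(x) = 2 - x, R(x) = 3, and match powers of x.
Initial conditions: a_0 = -2, a_1 = 3.
Setting the coefficient of each power of x to zero and solving order by order (substituting the coefficients already found):
  x^0: 2 a_2 + 2 a_1 + 3 a_0 = 0  ->  2 a_2 = -2 a_1 - 3 a_0 = 0  ->  a_2 = 0
  x^1: 6 a_3 + 4 a_2 + 2 a_1 = 0  ->  6 a_3 = -4 a_2 - 2 a_1 = -6  ->  a_3 = -1
  x^2: 12 a_4 + 6 a_3 + a_2 = 0  ->  12 a_4 = -6 a_3 - a_2 = 6  ->  a_4 = 1/2
  x^3: 20 a_5 + 8 a_4 = 0  ->  20 a_5 = -8 a_4 = -4  ->  a_5 = -1/5
Truncated series: y(x) = -2 + 3 x - x^3 + (1/2) x^4 - (1/5) x^5 + O(x^6).

a_0 = -2; a_1 = 3; a_2 = 0; a_3 = -1; a_4 = 1/2; a_5 = -1/5


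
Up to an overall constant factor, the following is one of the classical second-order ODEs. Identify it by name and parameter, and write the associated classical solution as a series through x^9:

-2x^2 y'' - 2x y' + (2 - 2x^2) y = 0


All three coefficients share the factor -2; dividing through by -2 gives  x^2 y'' + x y' + (x^2 - 1) y = 0.
This matches the Bessel equation x^2 y'' + x y' + (x^2 - nu^2) y = 0 with nu^2 = 1, so nu = 1; the solution bounded at x = 0 is J_1(x).
Frobenius at x = 0: indicial roots ±nu; for r = nu the recurrence k(k + 2nu) c_k = -c_{k-2} gives the standard series J_nu(x) = sum_{k>=0} (-1)^k / (k! (k+nu)!) (x/2)^(2k+nu). Evaluate the first 5 terms:
  k = 0: (-1)^0 / (0! * 1! * 2^1) x^1 = 1/(1*1*2) x^1 = (1/2) x^1
  k = 1: (-1)^1 / (1! * 2! * 2^3) x^3 = -1/(1*2*8) x^3 = (-1/16) x^3
  k = 2: (-1)^2 / (2! * 3! * 2^5) x^5 = 1/(2*6*32) x^5 = (1/384) x^5
  k = 3: (-1)^3 / (3! * 4! * 2^7) x^7 = -1/(6*24*128) x^7 = (-1/18432) x^7
  k = 4: (-1)^4 / (4! * 5! * 2^9) x^9 = 1/(24*120*512) x^9 = (1/1474560) x^9
Hence J_1(x) = x^9/1474560 - x^7/18432 + x^5/384 - x^3/16 + x/2 + ....

J_1(x); series = x^9/1474560 - x^7/18432 + x^5/384 - x^3/16 + x/2


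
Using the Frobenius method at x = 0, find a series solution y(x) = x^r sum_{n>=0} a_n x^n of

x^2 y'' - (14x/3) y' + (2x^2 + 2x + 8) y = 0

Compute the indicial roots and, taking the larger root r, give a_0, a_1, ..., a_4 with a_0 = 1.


Write in Frobenius form y'' + (p(x)/x) y' + (q(x)/x^2) y = 0:
  p(x) = -14/3,  q(x) = 2x^2 + 2x + 8.
Indicial equation: r(r-1) + (-14/3) r + (8) = 0 -> roots r_1 = 3, r_2 = 8/3.
Take r = r_1 = 3. Let y(x) = x^r sum_{n>=0} a_n x^n with a_0 = 1.
Substitute y = x^r sum a_n x^n and match x^{r+n}. The recurrence is
  D(n) a_n + 2 a_{n-1} + 2 a_{n-2} = 0,  where D(n) = (r+n)(r+n-1) + (-14/3)(r+n) + (8).
  a_n = [-2 a_{n-1} - 2 a_{n-2}] / D(n).
Since the indicial polynomial factors as (r - r_1)(r - r_2), D(n) = (r_1 + n - r_1)(r_1 + n - r_2) = n(n + 1/3).
Evaluating step by step (a_0 = 1):
  n = 1: D(1) = 1(1 + 1/3) = 4/3; numerator = -2(1) = -2; a_1 = (-2)/(4/3) = -3/2
  n = 2: D(2) = 2(2 + 1/3) = 14/3; numerator = -2(-3/2) - 2(1) = 1; a_2 = (1)/(14/3) = 3/14
  n = 3: D(3) = 3(3 + 1/3) = 10; numerator = -2(3/14) - 2(-3/2) = 18/7; a_3 = (18/7)/(10) = 9/35
  n = 4: D(4) = 4(4 + 1/3) = 52/3; numerator = -2(9/35) - 2(3/14) = -33/35; a_4 = (-33/35)/(52/3) = -99/1820

r = 3; a_0 = 1; a_1 = -3/2; a_2 = 3/14; a_3 = 9/35; a_4 = -99/1820


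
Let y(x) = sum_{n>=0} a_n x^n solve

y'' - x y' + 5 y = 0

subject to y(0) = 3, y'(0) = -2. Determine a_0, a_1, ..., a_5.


Ansatz: y(x) = sum_{n>=0} a_n x^n, so y'(x) = sum_{n>=1} n a_n x^(n-1) and y''(x) = sum_{n>=2} n(n-1) a_n x^(n-2).
Substitute into P(x) y'' + Q(x) y' + R(x) y = 0 with P(x) = 1, Q(x) = -x, R(x) = 5, and match powers of x.
Initial conditions: a_0 = 3, a_1 = -2.
Setting the coefficient of each power of x to zero and solving order by order (substituting the coefficients already found):
  x^0: 2 a_2 + 5 a_0 = 0  ->  2 a_2 = -5 a_0 = -15  ->  a_2 = -15/2
  x^1: 6 a_3 + 4 a_1 = 0  ->  6 a_3 = -4 a_1 = 8  ->  a_3 = 4/3
  x^2: 12 a_4 + 3 a_2 = 0  ->  12 a_4 = -3 a_2 = 45/2  ->  a_4 = 15/8
  x^3: 20 a_5 + 2 a_3 = 0  ->  20 a_5 = -2 a_3 = -8/3  ->  a_5 = -2/15
Truncated series: y(x) = 3 - 2 x - (15/2) x^2 + (4/3) x^3 + (15/8) x^4 - (2/15) x^5 + O(x^6).

a_0 = 3; a_1 = -2; a_2 = -15/2; a_3 = 4/3; a_4 = 15/8; a_5 = -2/15


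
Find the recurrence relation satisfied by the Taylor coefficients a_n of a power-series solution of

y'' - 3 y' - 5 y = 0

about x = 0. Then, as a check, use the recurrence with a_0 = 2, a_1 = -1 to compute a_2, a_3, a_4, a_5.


Substitute y = sum_n a_n x^n.
y''(x) has coefficient (n+2)(n+1) a_{n+2} at x^n;
-3 y'(x) has coefficient -3 (n+1) a_{n+1} at x^n;
-5 y(x) has coefficient -5 a_n at x^n.
Matching x^n: (n+2)(n+1) a_{n+2} - 3 (n+1) a_{n+1} - 5 a_n = 0.
Thus a_{n+2} = [3 (n+1) a_{n+1} + 5 a_n] / ((n+1)(n+2)).

Check with a_0 = 2, a_1 = -1 (apply the recurrence for n = 0, 1, 2, 3): a_0 = 2, a_1 = -1, a_2 = 7/2, a_3 = 8/3, a_4 = 83/24, a_5 = 329/120.

a_(n+2) = [3 (n+1) a_(n+1) + 5 a_n] / ((n+1)(n+2)); check: a_0 = 2, a_1 = -1, a_2 = 7/2, a_3 = 8/3, a_4 = 83/24, a_5 = 329/120


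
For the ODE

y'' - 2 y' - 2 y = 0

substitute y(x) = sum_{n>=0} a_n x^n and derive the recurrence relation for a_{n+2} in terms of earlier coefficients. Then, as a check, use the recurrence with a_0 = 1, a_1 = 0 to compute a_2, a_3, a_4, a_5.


Substitute y = sum_n a_n x^n.
y''(x) has coefficient (n+2)(n+1) a_{n+2} at x^n;
-2 y'(x) has coefficient -2 (n+1) a_{n+1} at x^n;
-2 y(x) has coefficient -2 a_n at x^n.
Matching x^n: (n+2)(n+1) a_{n+2} - 2 (n+1) a_{n+1} - 2 a_n = 0.
Thus a_{n+2} = [2 (n+1) a_{n+1} + 2 a_n] / ((n+1)(n+2)).

Check with a_0 = 1, a_1 = 0 (apply the recurrence for n = 0, 1, 2, 3): a_0 = 1, a_1 = 0, a_2 = 1, a_3 = 2/3, a_4 = 1/2, a_5 = 4/15.

a_(n+2) = [2 (n+1) a_(n+1) + 2 a_n] / ((n+1)(n+2)); check: a_0 = 1, a_1 = 0, a_2 = 1, a_3 = 2/3, a_4 = 1/2, a_5 = 4/15


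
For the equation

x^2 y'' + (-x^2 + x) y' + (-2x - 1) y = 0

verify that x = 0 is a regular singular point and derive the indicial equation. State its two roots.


Divide by x^2 to reach normal form y'' + P_1(x) y' + P_2(x) y = 0 with P_1(x) = -1 + 1/x and P_2(x) = -2/x - 1/x^2.
x = 0 is a singular point because the y'-coefficient -1 + 1/x has a pole at x = 0 and the y-coefficient -2/x - 1/x^2 has a pole at x = 0.
It is a regular singular point because x P_1(x) = p(x) = 1 - x and x^2 P_2(x) = q(x) = -2x - 1 are polynomials, hence analytic at x = 0.
p(0) = 1,  q(0) = -1.
Indicial equation: r(r-1) + p(0) r + q(0) = 0, i.e. r^2 + (p(0) - 1) r + q(0) = 0, i.e. r^2 - 1 = 0.
Discriminant: (0)^2 - 4(-1) = 4, so r = (0 ± 2)/2.
Solving: r_1 = 1, r_2 = -1.

indicial: r^2 - 1 = 0; roots r_1 = 1, r_2 = -1


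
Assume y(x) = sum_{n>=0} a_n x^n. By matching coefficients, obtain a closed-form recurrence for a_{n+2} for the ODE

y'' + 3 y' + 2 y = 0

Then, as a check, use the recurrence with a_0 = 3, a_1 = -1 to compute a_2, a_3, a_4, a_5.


Substitute y = sum_n a_n x^n.
y''(x) has coefficient (n+2)(n+1) a_{n+2} at x^n;
3 y'(x) has coefficient 3 (n+1) a_{n+1} at x^n;
2 y(x) has coefficient 2 a_n at x^n.
Matching x^n: (n+2)(n+1) a_{n+2} + 3 (n+1) a_{n+1} + 2 a_n = 0.
Thus a_{n+2} = [-3 (n+1) a_{n+1} - 2 a_n] / ((n+1)(n+2)).

Check with a_0 = 3, a_1 = -1 (apply the recurrence for n = 0, 1, 2, 3): a_0 = 3, a_1 = -1, a_2 = -3/2, a_3 = 11/6, a_4 = -9/8, a_5 = 59/120.

a_(n+2) = [-3 (n+1) a_(n+1) - 2 a_n] / ((n+1)(n+2)); check: a_0 = 3, a_1 = -1, a_2 = -3/2, a_3 = 11/6, a_4 = -9/8, a_5 = 59/120


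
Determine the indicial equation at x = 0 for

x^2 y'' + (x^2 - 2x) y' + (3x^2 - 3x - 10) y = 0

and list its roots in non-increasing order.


Divide by x^2 to reach normal form y'' + P_1(x) y' + P_2(x) y = 0 with P_1(x) = 1 - 2/x and P_2(x) = 3 - 3/x - 10/x^2.
x = 0 is a singular point because the y'-coefficient 1 - 2/x has a pole at x = 0 and the y-coefficient 3 - 3/x - 10/x^2 has a pole at x = 0.
It is a regular singular point because x P_1(x) = p(x) = x - 2 and x^2 P_2(x) = q(x) = 3x^2 - 3x - 10 are polynomials, hence analytic at x = 0.
p(0) = -2,  q(0) = -10.
Indicial equation: r(r-1) + p(0) r + q(0) = 0, i.e. r^2 + (p(0) - 1) r + q(0) = 0, i.e. r^2 - 3 r - 10 = 0.
Discriminant: (-3)^2 - 4(-10) = 49, so r = (3 ± 7)/2.
Solving: r_1 = 5, r_2 = -2.

indicial: r^2 - 3 r - 10 = 0; roots r_1 = 5, r_2 = -2


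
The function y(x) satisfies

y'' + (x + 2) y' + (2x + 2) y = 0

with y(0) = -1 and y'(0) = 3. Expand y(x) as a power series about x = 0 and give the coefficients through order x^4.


Ansatz: y(x) = sum_{n>=0} a_n x^n, so y'(x) = sum_{n>=1} n a_n x^(n-1) and y''(x) = sum_{n>=2} n(n-1) a_n x^(n-2).
Substitute into P(x) y'' + Q(x) y' + R(x) y = 0 with P(x) = 1, Q(x) = x + 2, R(x) = 2x + 2, and match powers of x.
Initial conditions: a_0 = -1, a_1 = 3.
Setting the coefficient of each power of x to zero and solving order by order (substituting the coefficients already found):
  x^0: 2 a_2 + 2 a_1 + 2 a_0 = 0  ->  2 a_2 = -2 a_1 - 2 a_0 = -4  ->  a_2 = -2
  x^1: 6 a_3 + 4 a_2 + 3 a_1 + 2 a_0 = 0  ->  6 a_3 = -4 a_2 - 3 a_1 - 2 a_0 = 1  ->  a_3 = 1/6
  x^2: 12 a_4 + 6 a_3 + 4 a_2 + 2 a_1 = 0  ->  12 a_4 = -6 a_3 - 4 a_2 - 2 a_1 = 1  ->  a_4 = 1/12
Truncated series: y(x) = -1 + 3 x - 2 x^2 + (1/6) x^3 + (1/12) x^4 + O(x^5).

a_0 = -1; a_1 = 3; a_2 = -2; a_3 = 1/6; a_4 = 1/12


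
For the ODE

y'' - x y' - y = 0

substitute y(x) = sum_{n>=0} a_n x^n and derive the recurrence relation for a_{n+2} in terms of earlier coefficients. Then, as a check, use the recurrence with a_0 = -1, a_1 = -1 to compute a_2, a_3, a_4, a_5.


Substitute y = sum_n a_n x^n.
y''(x) has coefficient (n+2)(n+1) a_{n+2} at x^n;
-x y'(x) has coefficient -n a_n at x^n (shift);
-y(x) has coefficient -1 a_n at x^n.
Matching x^n: (n+2)(n+1) a_{n+2} + (-n - 1) a_n = 0.
Thus a_{n+2} = (n + 1) / ((n+1)(n+2)) * a_n.

Check with a_0 = -1, a_1 = -1 (apply the recurrence for n = 0, 1, 2, 3): a_0 = -1, a_1 = -1, a_2 = -1/2, a_3 = -1/3, a_4 = -1/8, a_5 = -1/15.

a_(n+2) = (n + 1) / ((n+1)(n+2)) * a_n; check: a_0 = -1, a_1 = -1, a_2 = -1/2, a_3 = -1/3, a_4 = -1/8, a_5 = -1/15


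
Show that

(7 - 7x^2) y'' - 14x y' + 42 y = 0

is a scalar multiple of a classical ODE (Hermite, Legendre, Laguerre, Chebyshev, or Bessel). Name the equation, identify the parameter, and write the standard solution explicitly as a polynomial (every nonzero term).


All three coefficients share the factor 7; dividing through by 7 gives  (1 - x^2) y'' - 2x y' + 6 y = 0.
This matches the Legendre equation (1 - x^2) y'' - 2x y' + n(n+1) y = 0 (note the -2x y' term) with n(n+1) = 6, so n = 2; the polynomial solution is P_2(x).
With y = sum_k a_k x^k, matching x^k gives (k+2)(k+1) a_{k+2} = [k(k+1) - n(n+1)] a_k = (k - 2)(k + 3) a_k. The right side vanishes at k = 2, so the series with the parity of 2 terminates at degree 2.
Standard normalization (P_n(1) = 1): leading coefficient (2n)!/(2^n (n!)^2) = 24/(4*4) = 3/2, so a_2 = 3/2. Work downward with a_k = (k+1)(k+2) a_{k+2} / ((k - 2)(k + 3)):
  a_0 = (1)(2)(3/2) / ((0 - 2)(0 + 3)) = 3/(-6) = -1/2
Hence P_2(x) = 3 x^2/2 - 1/2.

P_2(x); series = 3 x^2/2 - 1/2


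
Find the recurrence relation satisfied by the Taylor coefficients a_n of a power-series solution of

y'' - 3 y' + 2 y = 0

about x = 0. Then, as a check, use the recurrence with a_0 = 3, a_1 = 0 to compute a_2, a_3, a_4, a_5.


Substitute y = sum_n a_n x^n.
y''(x) has coefficient (n+2)(n+1) a_{n+2} at x^n;
-3 y'(x) has coefficient -3 (n+1) a_{n+1} at x^n;
2 y(x) has coefficient 2 a_n at x^n.
Matching x^n: (n+2)(n+1) a_{n+2} - 3 (n+1) a_{n+1} + 2 a_n = 0.
Thus a_{n+2} = [3 (n+1) a_{n+1} - 2 a_n] / ((n+1)(n+2)).

Check with a_0 = 3, a_1 = 0 (apply the recurrence for n = 0, 1, 2, 3): a_0 = 3, a_1 = 0, a_2 = -3, a_3 = -3, a_4 = -7/4, a_5 = -3/4.

a_(n+2) = [3 (n+1) a_(n+1) - 2 a_n] / ((n+1)(n+2)); check: a_0 = 3, a_1 = 0, a_2 = -3, a_3 = -3, a_4 = -7/4, a_5 = -3/4


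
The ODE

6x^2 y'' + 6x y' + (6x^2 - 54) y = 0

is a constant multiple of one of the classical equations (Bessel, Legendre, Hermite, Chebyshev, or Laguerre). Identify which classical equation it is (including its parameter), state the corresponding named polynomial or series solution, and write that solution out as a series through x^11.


All three coefficients share the factor 6; dividing through by 6 gives  x^2 y'' + x y' + (x^2 - 9) y = 0.
This matches the Bessel equation x^2 y'' + x y' + (x^2 - nu^2) y = 0 with nu^2 = 9, so nu = 3; the solution bounded at x = 0 is J_3(x).
Frobenius at x = 0: indicial roots ±nu; for r = nu the recurrence k(k + 2nu) c_k = -c_{k-2} gives the standard series J_nu(x) = sum_{k>=0} (-1)^k / (k! (k+nu)!) (x/2)^(2k+nu). Evaluate the first 5 terms:
  k = 0: (-1)^0 / (0! * 3! * 2^3) x^3 = 1/(1*6*8) x^3 = (1/48) x^3
  k = 1: (-1)^1 / (1! * 4! * 2^5) x^5 = -1/(1*24*32) x^5 = (-1/768) x^5
  k = 2: (-1)^2 / (2! * 5! * 2^7) x^7 = 1/(2*120*128) x^7 = (1/30720) x^7
  k = 3: (-1)^3 / (3! * 6! * 2^9) x^9 = -1/(6*720*512) x^9 = (-1/2211840) x^9
  k = 4: (-1)^4 / (4! * 7! * 2^11) x^11 = 1/(24*5040*2048) x^11 = (1/247726080) x^11
Hence J_3(x) = x^11/247726080 - x^9/2211840 + x^7/30720 - x^5/768 + x^3/48 + ....

J_3(x); series = x^11/247726080 - x^9/2211840 + x^7/30720 - x^5/768 + x^3/48


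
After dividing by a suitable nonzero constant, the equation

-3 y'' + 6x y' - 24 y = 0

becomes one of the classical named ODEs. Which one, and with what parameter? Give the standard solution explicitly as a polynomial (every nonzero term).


All three coefficients share the factor -3; dividing through by -3 gives  y'' - 2x y' + 8 y = 0.
This matches the Hermite equation y'' - 2x y' + 2n y = 0 with 2n = 8, so n = 4; the polynomial solution is H_4(x).
With y = sum_k a_k x^k, matching x^k gives (k+2)(k+1) a_{k+2} = 2(k - n) a_k = 2(k - 4) a_k. The right side vanishes at k = 4, so the series with the parity of 4 terminates at degree 4.
Standard normalization: leading coefficient of H_n is 2^n, so a_4 = 2^4 = 16. Work downward with a_k = (k+1)(k+2) a_{k+2} / (2(k - n)):
  a_2 = (3)(4)(16) / (2(2 - 4)) = 192/(-4) = -48
  a_0 = (1)(2)(-48) / (2(0 - 4)) = -96/(-8) = 12
Hence H_4(x) = 16 x^4 - 48 x^2 + 12.

H_4(x); series = 16 x^4 - 48 x^2 + 12


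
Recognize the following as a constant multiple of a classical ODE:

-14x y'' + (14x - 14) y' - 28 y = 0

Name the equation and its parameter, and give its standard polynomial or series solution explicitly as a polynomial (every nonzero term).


All three coefficients share the factor -14; dividing through by -14 gives  x y'' + (1 - x) y' + 2 y = 0.
This matches the Laguerre equation x y'' + (1 - x) y' + n y = 0 with n = 2; the polynomial solution is L_2(x).
With y = sum_k a_k x^k, matching x^k gives (k+1)k a_{k+1} + (k+1) a_{k+1} - k a_k + n a_k = 0, i.e. (k+1)^2 a_{k+1} = (k - n) a_k = (k - 2) a_k. The right side vanishes at k = 2, so the series terminates at degree 2.
Standard normalization L_n(0) = 1 gives a_0 = 1. Work upward with a_{k+1} = (k - 2) a_k / (k+1)^2:
  a_1 = (0 - 2)(1) / 1^2 = -2/1 = -2
  a_2 = (1 - 2)(-2) / 2^2 = 2/4 = 1/2
Hence L_2(x) = x^2/2 - 2 x + 1.

L_2(x); series = x^2/2 - 2 x + 1


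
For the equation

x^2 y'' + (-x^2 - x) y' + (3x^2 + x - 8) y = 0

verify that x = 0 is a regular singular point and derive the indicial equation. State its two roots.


Divide by x^2 to reach normal form y'' + P_1(x) y' + P_2(x) y = 0 with P_1(x) = -1 - 1/x and P_2(x) = 3 + 1/x - 8/x^2.
x = 0 is a singular point because the y'-coefficient -1 - 1/x has a pole at x = 0 and the y-coefficient 3 + 1/x - 8/x^2 has a pole at x = 0.
It is a regular singular point because x P_1(x) = p(x) = -x - 1 and x^2 P_2(x) = q(x) = 3x^2 + x - 8 are polynomials, hence analytic at x = 0.
p(0) = -1,  q(0) = -8.
Indicial equation: r(r-1) + p(0) r + q(0) = 0, i.e. r^2 + (p(0) - 1) r + q(0) = 0, i.e. r^2 - 2 r - 8 = 0.
Discriminant: (-2)^2 - 4(-8) = 36, so r = (2 ± 6)/2.
Solving: r_1 = 4, r_2 = -2.

indicial: r^2 - 2 r - 8 = 0; roots r_1 = 4, r_2 = -2


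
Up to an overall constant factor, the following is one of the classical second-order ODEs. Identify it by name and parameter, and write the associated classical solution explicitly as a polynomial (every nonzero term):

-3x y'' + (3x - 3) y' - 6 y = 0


All three coefficients share the factor -3; dividing through by -3 gives  x y'' + (1 - x) y' + 2 y = 0.
This matches the Laguerre equation x y'' + (1 - x) y' + n y = 0 with n = 2; the polynomial solution is L_2(x).
With y = sum_k a_k x^k, matching x^k gives (k+1)k a_{k+1} + (k+1) a_{k+1} - k a_k + n a_k = 0, i.e. (k+1)^2 a_{k+1} = (k - n) a_k = (k - 2) a_k. The right side vanishes at k = 2, so the series terminates at degree 2.
Standard normalization L_n(0) = 1 gives a_0 = 1. Work upward with a_{k+1} = (k - 2) a_k / (k+1)^2:
  a_1 = (0 - 2)(1) / 1^2 = -2/1 = -2
  a_2 = (1 - 2)(-2) / 2^2 = 2/4 = 1/2
Hence L_2(x) = x^2/2 - 2 x + 1.

L_2(x); series = x^2/2 - 2 x + 1


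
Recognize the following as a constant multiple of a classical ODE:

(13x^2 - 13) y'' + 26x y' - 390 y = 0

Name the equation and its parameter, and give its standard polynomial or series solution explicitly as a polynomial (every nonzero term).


All three coefficients share the factor -13; dividing through by -13 gives  (1 - x^2) y'' - 2x y' + 30 y = 0.
This matches the Legendre equation (1 - x^2) y'' - 2x y' + n(n+1) y = 0 (note the -2x y' term) with n(n+1) = 30, so n = 5; the polynomial solution is P_5(x).
With y = sum_k a_k x^k, matching x^k gives (k+2)(k+1) a_{k+2} = [k(k+1) - n(n+1)] a_k = (k - 5)(k + 6) a_k. The right side vanishes at k = 5, so the series with the parity of 5 terminates at degree 5.
Standard normalization (P_n(1) = 1): leading coefficient (2n)!/(2^n (n!)^2) = 3628800/(32*14400) = 63/8, so a_5 = 63/8. Work downward with a_k = (k+1)(k+2) a_{k+2} / ((k - 5)(k + 6)):
  a_3 = (4)(5)(63/8) / ((3 - 5)(3 + 6)) = (315/2)/(-18) = -35/4
  a_1 = (2)(3)(-35/4) / ((1 - 5)(1 + 6)) = (-105/2)/(-28) = 15/8
Hence P_5(x) = 63 x^5/8 - 35 x^3/4 + 15 x/8.

P_5(x); series = 63 x^5/8 - 35 x^3/4 + 15 x/8


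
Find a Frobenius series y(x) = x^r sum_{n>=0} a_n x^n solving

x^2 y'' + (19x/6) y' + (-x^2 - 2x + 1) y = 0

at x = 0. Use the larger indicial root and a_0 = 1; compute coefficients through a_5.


Write in Frobenius form y'' + (p(x)/x) y' + (q(x)/x^2) y = 0:
  p(x) = 19/6,  q(x) = -x^2 - 2x + 1.
Indicial equation: r(r-1) + (19/6) r + (1) = 0 -> roots r_1 = -2/3, r_2 = -3/2.
Take r = r_1 = -2/3. Let y(x) = x^r sum_{n>=0} a_n x^n with a_0 = 1.
Substitute y = x^r sum a_n x^n and match x^{r+n}. The recurrence is
  D(n) a_n - 2 a_{n-1} - 1 a_{n-2} = 0,  where D(n) = (r+n)(r+n-1) + (19/6)(r+n) + (1).
  a_n = [2 a_{n-1} + 1 a_{n-2}] / D(n).
Since the indicial polynomial factors as (r - r_1)(r - r_2), D(n) = (r_1 + n - r_1)(r_1 + n - r_2) = n(n + 5/6).
Evaluating step by step (a_0 = 1):
  n = 1: D(1) = 1(1 + 5/6) = 11/6; numerator = 2(1) = 2; a_1 = (2)/(11/6) = 12/11
  n = 2: D(2) = 2(2 + 5/6) = 17/3; numerator = 2(12/11) + 1(1) = 35/11; a_2 = (35/11)/(17/3) = 105/187
  n = 3: D(3) = 3(3 + 5/6) = 23/2; numerator = 2(105/187) + 1(12/11) = 414/187; a_3 = (414/187)/(23/2) = 36/187
  n = 4: D(4) = 4(4 + 5/6) = 58/3; numerator = 2(36/187) + 1(105/187) = 177/187; a_4 = (177/187)/(58/3) = 531/10846
  n = 5: D(5) = 5(5 + 5/6) = 175/6; numerator = 2(531/10846) + 1(36/187) = 1575/5423; a_5 = (1575/5423)/(175/6) = 54/5423

r = -2/3; a_0 = 1; a_1 = 12/11; a_2 = 105/187; a_3 = 36/187; a_4 = 531/10846; a_5 = 54/5423


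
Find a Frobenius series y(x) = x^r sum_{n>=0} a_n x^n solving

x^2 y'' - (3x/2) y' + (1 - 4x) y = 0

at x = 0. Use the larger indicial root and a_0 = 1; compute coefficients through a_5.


Write in Frobenius form y'' + (p(x)/x) y' + (q(x)/x^2) y = 0:
  p(x) = -3/2,  q(x) = 1 - 4x.
Indicial equation: r(r-1) + (-3/2) r + (1) = 0 -> roots r_1 = 2, r_2 = 1/2.
Take r = r_1 = 2. Let y(x) = x^r sum_{n>=0} a_n x^n with a_0 = 1.
Substitute y = x^r sum a_n x^n and match x^{r+n}. The recurrence is
  D(n) a_n - 4 a_{n-1} = 0,  where D(n) = (r+n)(r+n-1) + (-3/2)(r+n) + (1).
  a_n = 4 / D(n) * a_{n-1}.
Since the indicial polynomial factors as (r - r_1)(r - r_2), D(n) = (r_1 + n - r_1)(r_1 + n - r_2) = n(n + 3/2).
Evaluating step by step (a_0 = 1):
  n = 1: D(1) = 1(1 + 3/2) = 5/2; numerator = 4(1) = 4; a_1 = (4)/(5/2) = 8/5
  n = 2: D(2) = 2(2 + 3/2) = 7; numerator = 4(8/5) = 32/5; a_2 = (32/5)/(7) = 32/35
  n = 3: D(3) = 3(3 + 3/2) = 27/2; numerator = 4(32/35) = 128/35; a_3 = (128/35)/(27/2) = 256/945
  n = 4: D(4) = 4(4 + 3/2) = 22; numerator = 4(256/945) = 1024/945; a_4 = (1024/945)/(22) = 512/10395
  n = 5: D(5) = 5(5 + 3/2) = 65/2; numerator = 4(512/10395) = 2048/10395; a_5 = (2048/10395)/(65/2) = 4096/675675

r = 2; a_0 = 1; a_1 = 8/5; a_2 = 32/35; a_3 = 256/945; a_4 = 512/10395; a_5 = 4096/675675


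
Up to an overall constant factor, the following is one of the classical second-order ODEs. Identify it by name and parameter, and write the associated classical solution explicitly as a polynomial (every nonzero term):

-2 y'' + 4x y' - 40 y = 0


All three coefficients share the factor -2; dividing through by -2 gives  y'' - 2x y' + 20 y = 0.
This matches the Hermite equation y'' - 2x y' + 2n y = 0 with 2n = 20, so n = 10; the polynomial solution is H_10(x).
With y = sum_k a_k x^k, matching x^k gives (k+2)(k+1) a_{k+2} = 2(k - n) a_k = 2(k - 10) a_k. The right side vanishes at k = 10, so the series with the parity of 10 terminates at degree 10.
Standard normalization: leading coefficient of H_n is 2^n, so a_10 = 2^10 = 1024. Work downward with a_k = (k+1)(k+2) a_{k+2} / (2(k - n)):
  a_8 = (9)(10)(1024) / (2(8 - 10)) = 92160/(-4) = -23040
  a_6 = (7)(8)(-23040) / (2(6 - 10)) = -1290240/(-8) = 161280
  a_4 = (5)(6)(161280) / (2(4 - 10)) = 4838400/(-12) = -403200
  a_2 = (3)(4)(-403200) / (2(2 - 10)) = -4838400/(-16) = 302400
  a_0 = (1)(2)(302400) / (2(0 - 10)) = 604800/(-20) = -30240
Hence H_10(x) = 1024 x^10 - 23040 x^8 + 161280 x^6 - 403200 x^4 + 302400 x^2 - 30240.

H_10(x); series = 1024 x^10 - 23040 x^8 + 161280 x^6 - 403200 x^4 + 302400 x^2 - 30240


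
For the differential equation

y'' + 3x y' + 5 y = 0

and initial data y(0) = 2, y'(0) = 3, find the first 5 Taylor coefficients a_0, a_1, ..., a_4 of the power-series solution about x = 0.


Ansatz: y(x) = sum_{n>=0} a_n x^n, so y'(x) = sum_{n>=1} n a_n x^(n-1) and y''(x) = sum_{n>=2} n(n-1) a_n x^(n-2).
Substitute into P(x) y'' + Q(x) y' + R(x) y = 0 with P(x) = 1, Q(x) = 3x, R(x) = 5, and match powers of x.
Initial conditions: a_0 = 2, a_1 = 3.
Setting the coefficient of each power of x to zero and solving order by order (substituting the coefficients already found):
  x^0: 2 a_2 + 5 a_0 = 0  ->  2 a_2 = -5 a_0 = -10  ->  a_2 = -5
  x^1: 6 a_3 + 8 a_1 = 0  ->  6 a_3 = -8 a_1 = -24  ->  a_3 = -4
  x^2: 12 a_4 + 11 a_2 = 0  ->  12 a_4 = -11 a_2 = 55  ->  a_4 = 55/12
Truncated series: y(x) = 2 + 3 x - 5 x^2 - 4 x^3 + (55/12) x^4 + O(x^5).

a_0 = 2; a_1 = 3; a_2 = -5; a_3 = -4; a_4 = 55/12


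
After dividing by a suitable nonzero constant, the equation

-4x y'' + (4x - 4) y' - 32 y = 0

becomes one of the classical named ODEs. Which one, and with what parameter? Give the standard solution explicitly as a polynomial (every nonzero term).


All three coefficients share the factor -4; dividing through by -4 gives  x y'' + (1 - x) y' + 8 y = 0.
This matches the Laguerre equation x y'' + (1 - x) y' + n y = 0 with n = 8; the polynomial solution is L_8(x).
With y = sum_k a_k x^k, matching x^k gives (k+1)k a_{k+1} + (k+1) a_{k+1} - k a_k + n a_k = 0, i.e. (k+1)^2 a_{k+1} = (k - n) a_k = (k - 8) a_k. The right side vanishes at k = 8, so the series terminates at degree 8.
Standard normalization L_n(0) = 1 gives a_0 = 1. Work upward with a_{k+1} = (k - 8) a_k / (k+1)^2:
  a_1 = (0 - 8)(1) / 1^2 = -8/1 = -8
  a_2 = (1 - 8)(-8) / 2^2 = 56/4 = 14
  a_3 = (2 - 8)(14) / 3^2 = -84/9 = -28/3
  a_4 = (3 - 8)(-28/3) / 4^2 = (140/3)/16 = 35/12
  a_5 = (4 - 8)(35/12) / 5^2 = (-35/3)/25 = -7/15
  a_6 = (5 - 8)(-7/15) / 6^2 = (7/5)/36 = 7/180
  a_7 = (6 - 8)(7/180) / 7^2 = (-7/90)/49 = -1/630
  a_8 = (7 - 8)(-1/630) / 8^2 = (1/630)/64 = 1/40320
Hence L_8(x) = x^8/40320 - x^7/630 + 7 x^6/180 - 7 x^5/15 + 35 x^4/12 - 28 x^3/3 + 14 x^2 - 8 x + 1.

L_8(x); series = x^8/40320 - x^7/630 + 7 x^6/180 - 7 x^5/15 + 35 x^4/12 - 28 x^3/3 + 14 x^2 - 8 x + 1


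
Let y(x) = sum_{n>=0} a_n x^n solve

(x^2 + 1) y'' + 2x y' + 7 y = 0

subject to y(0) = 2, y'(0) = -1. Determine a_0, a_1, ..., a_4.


Ansatz: y(x) = sum_{n>=0} a_n x^n, so y'(x) = sum_{n>=1} n a_n x^(n-1) and y''(x) = sum_{n>=2} n(n-1) a_n x^(n-2).
Substitute into P(x) y'' + Q(x) y' + R(x) y = 0 with P(x) = x^2 + 1, Q(x) = 2x, R(x) = 7, and match powers of x.
Initial conditions: a_0 = 2, a_1 = -1.
Setting the coefficient of each power of x to zero and solving order by order (substituting the coefficients already found):
  x^0: 2 a_2 + 7 a_0 = 0  ->  2 a_2 = -7 a_0 = -14  ->  a_2 = -7
  x^1: 6 a_3 + 9 a_1 = 0  ->  6 a_3 = -9 a_1 = 9  ->  a_3 = 3/2
  x^2: 12 a_4 + 13 a_2 = 0  ->  12 a_4 = -13 a_2 = 91  ->  a_4 = 91/12
Truncated series: y(x) = 2 - x - 7 x^2 + (3/2) x^3 + (91/12) x^4 + O(x^5).

a_0 = 2; a_1 = -1; a_2 = -7; a_3 = 3/2; a_4 = 91/12


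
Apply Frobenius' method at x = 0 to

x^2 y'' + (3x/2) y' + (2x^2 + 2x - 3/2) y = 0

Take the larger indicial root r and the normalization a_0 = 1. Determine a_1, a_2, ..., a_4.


Write in Frobenius form y'' + (p(x)/x) y' + (q(x)/x^2) y = 0:
  p(x) = 3/2,  q(x) = 2x^2 + 2x - 3/2.
Indicial equation: r(r-1) + (3/2) r + (-3/2) = 0 -> roots r_1 = 1, r_2 = -3/2.
Take r = r_1 = 1. Let y(x) = x^r sum_{n>=0} a_n x^n with a_0 = 1.
Substitute y = x^r sum a_n x^n and match x^{r+n}. The recurrence is
  D(n) a_n + 2 a_{n-1} + 2 a_{n-2} = 0,  where D(n) = (r+n)(r+n-1) + (3/2)(r+n) + (-3/2).
  a_n = [-2 a_{n-1} - 2 a_{n-2}] / D(n).
Since the indicial polynomial factors as (r - r_1)(r - r_2), D(n) = (r_1 + n - r_1)(r_1 + n - r_2) = n(n + 5/2).
Evaluating step by step (a_0 = 1):
  n = 1: D(1) = 1(1 + 5/2) = 7/2; numerator = -2(1) = -2; a_1 = (-2)/(7/2) = -4/7
  n = 2: D(2) = 2(2 + 5/2) = 9; numerator = -2(-4/7) - 2(1) = -6/7; a_2 = (-6/7)/(9) = -2/21
  n = 3: D(3) = 3(3 + 5/2) = 33/2; numerator = -2(-2/21) - 2(-4/7) = 4/3; a_3 = (4/3)/(33/2) = 8/99
  n = 4: D(4) = 4(4 + 5/2) = 26; numerator = -2(8/99) - 2(-2/21) = 20/693; a_4 = (20/693)/(26) = 10/9009

r = 1; a_0 = 1; a_1 = -4/7; a_2 = -2/21; a_3 = 8/99; a_4 = 10/9009


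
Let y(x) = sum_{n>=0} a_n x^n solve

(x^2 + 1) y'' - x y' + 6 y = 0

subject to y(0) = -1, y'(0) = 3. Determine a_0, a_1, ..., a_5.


Ansatz: y(x) = sum_{n>=0} a_n x^n, so y'(x) = sum_{n>=1} n a_n x^(n-1) and y''(x) = sum_{n>=2} n(n-1) a_n x^(n-2).
Substitute into P(x) y'' + Q(x) y' + R(x) y = 0 with P(x) = x^2 + 1, Q(x) = -x, R(x) = 6, and match powers of x.
Initial conditions: a_0 = -1, a_1 = 3.
Setting the coefficient of each power of x to zero and solving order by order (substituting the coefficients already found):
  x^0: 2 a_2 + 6 a_0 = 0  ->  2 a_2 = -6 a_0 = 6  ->  a_2 = 3
  x^1: 6 a_3 + 5 a_1 = 0  ->  6 a_3 = -5 a_1 = -15  ->  a_3 = -5/2
  x^2: 12 a_4 + 6 a_2 = 0  ->  12 a_4 = -6 a_2 = -18  ->  a_4 = -3/2
  x^3: 20 a_5 + 9 a_3 = 0  ->  20 a_5 = -9 a_3 = 45/2  ->  a_5 = 9/8
Truncated series: y(x) = -1 + 3 x + 3 x^2 - (5/2) x^3 - (3/2) x^4 + (9/8) x^5 + O(x^6).

a_0 = -1; a_1 = 3; a_2 = 3; a_3 = -5/2; a_4 = -3/2; a_5 = 9/8
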